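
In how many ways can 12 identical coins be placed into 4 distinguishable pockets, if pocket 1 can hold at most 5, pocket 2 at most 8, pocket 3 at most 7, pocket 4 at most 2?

Without the upper bounds there are C(15,3) = 455 ways to split 12 among 4 pockets.
Subtract solutions that violate a single cap (substitute x_i' = x_i − (cap_i+1)): x_1 ≥ 6 gives C(9,3) = 84; x_2 ≥ 9 gives C(6,3) = 20; x_3 ≥ 8 gives C(7,3) = 35; x_4 ≥ 3 gives C(12,3) = 220. Together 359.
Add back pairs where two caps are both exceeded: 0 + 0 + 20 + 0 + 1 + 4 = 25.
By inclusion–exclusion the count is 455 − 359 + 25 = 121.

121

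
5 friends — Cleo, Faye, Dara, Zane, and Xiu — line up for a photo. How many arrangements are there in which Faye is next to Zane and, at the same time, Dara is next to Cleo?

24

Treat {Faye,Zane} as one block (2 orders) and {Dara,Cleo} as another (2 orders).
That leaves 3 units to arrange: 2 × 2 × 3! = 4 × 6 = 24.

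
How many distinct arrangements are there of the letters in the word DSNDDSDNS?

The 9 letters of DSNDDSDNS have repeats: D appearing 4 times, N appearing twice, and S appearing 3 times.
The number of distinct arrangements is 9!/(4!·3!·2!) = 362880/288 = 1260.

1260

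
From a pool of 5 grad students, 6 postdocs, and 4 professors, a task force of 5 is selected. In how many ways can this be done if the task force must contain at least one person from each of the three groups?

2170

Total 5-person selections from all 15: C(15,5) = 3003.
Selections missing a whole group: no grad students → C(10,5) = 252; no postdocs → C(9,5) = 126; no professors → C(11,5) = 462.
Add back selections omitting two groups (i.e. drawn from a single group): C(5,5) + C(6,5) + C(4,5) = 7.
By inclusion–exclusion: 3003 − 840 + 7 = 2170.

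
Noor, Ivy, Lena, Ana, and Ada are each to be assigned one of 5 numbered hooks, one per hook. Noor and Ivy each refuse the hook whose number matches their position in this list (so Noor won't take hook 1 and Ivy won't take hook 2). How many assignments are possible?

Let Aᵢ (for i ∈ {1, 2}) be the placements that put person i in their forbidden hook. Any j of these fix j positions, leaving (5−j)! ways to fill the rest, and there are C(2,j) ways to pick which j.
By inclusion–exclusion, the number of valid placements is Σ_{j=0}^{2} (−1)^j C(2,j)·(5−j)!.
Computing: 120 − 48 + 6 = 78.

78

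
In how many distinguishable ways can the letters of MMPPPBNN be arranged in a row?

1680

The 8 letters of MMPPPBNN have repeats: M appearing twice, N appearing twice, and P appearing 3 times.
The number of distinct arrangements is 8!/(3!·2!·2!) = 40320/24 = 1680.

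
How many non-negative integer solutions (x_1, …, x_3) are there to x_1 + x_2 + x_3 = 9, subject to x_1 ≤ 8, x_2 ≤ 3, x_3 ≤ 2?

Without the upper bounds there are C(11,2) = 55 ways to split 9 among 3 variables.
Subtract solutions that violate a single cap (substitute x_i' = x_i − (cap_i+1)): x_1 ≥ 9 gives C(2,2) = 1; x_2 ≥ 4 gives C(7,2) = 21; x_3 ≥ 3 gives C(8,2) = 28. Together 50.
Add back pairs where two caps are both exceeded: 0 + 0 + 6 = 6.
By inclusion–exclusion the count is 55 − 50 + 6 = 11.

11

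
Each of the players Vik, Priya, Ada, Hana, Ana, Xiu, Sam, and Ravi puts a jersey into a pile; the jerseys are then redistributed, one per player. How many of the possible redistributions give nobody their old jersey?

Let Aᵢ be the assignments in which player i gets their old jersey. We want the size of the complement of A₁∪…∪A_8.
By inclusion–exclusion this is Σ_{j=0}^{8} (−1)^j C(8,j)·(8−j)!.
Computing: 40320 − 40320 + 20160 − 6720 + 1680 − 336 + 56 − 8 + 1 = 14833.

14833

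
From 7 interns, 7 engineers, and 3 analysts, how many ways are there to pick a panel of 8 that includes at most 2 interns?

5295

Split by how many interns are chosen (0 through 2).
Sum: C(7,0)·C(10,8) + C(7,1)·C(10,7) + C(7,2)·C(10,6) = 45 + 840 + 4410 = 5295.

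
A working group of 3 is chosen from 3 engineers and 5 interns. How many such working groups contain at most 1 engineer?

Split by how many engineers are chosen (0 through 1).
Sum: C(3,0)·C(5,3) + C(3,1)·C(5,2) = 10 + 30 = 40.

40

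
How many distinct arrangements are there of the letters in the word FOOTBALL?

The 8 letters of FOOTBALL have repeats: L appearing twice and O appearing twice.
So there are 8! / (2!·2!) = 10080 distinguishable arrangements.

10080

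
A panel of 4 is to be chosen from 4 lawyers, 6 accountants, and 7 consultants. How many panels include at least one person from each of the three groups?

With no constraint there are C(17,4) = 2380 possible selections.
Selections missing a whole group: no lawyers → C(13,4) = 715; no accountants → C(11,4) = 330; no consultants → C(10,4) = 210.
Add back selections omitting two groups (i.e. drawn from a single group): C(4,4) + C(6,4) + C(7,4) = 51.
By inclusion–exclusion: 2380 − 1255 + 51 = 1176.

1176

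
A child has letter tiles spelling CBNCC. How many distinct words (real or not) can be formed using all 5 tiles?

20

The 5 letters of CBNCC have repeats: C appearing 3 times.
Dividing 5! = 120 by 3! = 6 for the repeated letters gives 20.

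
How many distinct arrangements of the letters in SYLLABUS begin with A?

With the first slot taken by A, it remains to arrange the other 7 letters (SYLLBUS).
Those 7 letters have L appearing twice and S appearing twice, giving (7)!/(2!·2!) = 1260.

1260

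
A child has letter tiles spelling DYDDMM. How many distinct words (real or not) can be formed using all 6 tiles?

The 6 letters of DYDDMM have repeats: D appearing 3 times and M appearing twice.
Dividing 6! = 720 by 3!·2! = 12 for the repeated letters gives 60.

60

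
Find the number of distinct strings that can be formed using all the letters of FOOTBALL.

10080

FOOTBALL has 8 letters with L appearing twice and O appearing twice.
So there are 8! / (2!·2!) = 10080 distinguishable arrangements.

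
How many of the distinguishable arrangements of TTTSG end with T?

Fix T in the last position and arrange the remaining 4 letters.
Those 4 letters have T appearing twice, giving (4)!/(2!) = 12.

12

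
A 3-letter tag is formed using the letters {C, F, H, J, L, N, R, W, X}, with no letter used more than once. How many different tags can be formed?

Choose and order 3 of the 9 symbols: the first letter has 9 options, the next 8, then 7.
That product is 9 × 8 × 7 = 504.

504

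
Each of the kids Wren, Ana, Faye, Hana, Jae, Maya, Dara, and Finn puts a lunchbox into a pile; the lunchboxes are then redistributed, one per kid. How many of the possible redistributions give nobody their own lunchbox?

14833

Count assignments avoiding every fixed point. For any j of the 8 kids fixed to their own lunchbox, the other 8−j can be arranged in (8−j)! ways.
By inclusion–exclusion this is Σ_{j=0}^{8} (−1)^j C(8,j)·(8−j)!.
Computing: 40320 − 40320 + 20160 − 6720 + 1680 − 336 + 56 − 8 + 1 = 14833.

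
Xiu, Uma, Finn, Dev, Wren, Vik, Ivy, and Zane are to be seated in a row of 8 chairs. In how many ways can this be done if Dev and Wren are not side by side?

30240

Of the 8! = 40320 arrangements, those with Dev and Wren adjacent number 2 × 7! = 10080 (treat the pair as a block with 2 internal orders).
Complementary counting: 40320 − 10080 = 30240.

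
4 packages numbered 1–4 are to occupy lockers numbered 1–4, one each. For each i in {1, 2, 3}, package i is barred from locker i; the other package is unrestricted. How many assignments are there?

Let Aᵢ (for i ∈ {1, 2, 3}) be the placements that put package i in its forbidden locker. Any j of these fix j positions, leaving (4−j)! ways to fill the rest, and there are C(3,j) ways to pick which j.
By inclusion–exclusion, the number of valid placements is Σ_{j=0}^{3} (−1)^j C(3,j)·(4−j)!.
Computing: 24 − 18 + 6 − 1 = 11.

11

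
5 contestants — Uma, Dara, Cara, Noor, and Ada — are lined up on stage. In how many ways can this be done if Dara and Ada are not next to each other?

72

There are 5! = 120 arrangements in all. If Dara and Ada are adjacent, merging them into one block gives 2·(4)! = 48 arrangements.
So 120 − 48 = 72 arrangements keep them apart.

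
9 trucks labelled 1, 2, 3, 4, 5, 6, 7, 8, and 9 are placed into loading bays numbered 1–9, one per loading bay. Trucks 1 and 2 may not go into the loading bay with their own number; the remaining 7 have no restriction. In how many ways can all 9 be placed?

287280

Let Aᵢ (for i ∈ {1, 2}) be the placements that put truck i in its forbidden loading bay. Any j of these fix j positions, leaving (9−j)! ways to fill the rest, and there are C(2,j) ways to pick which j.
By inclusion–exclusion, the number of valid placements is Σ_{j=0}^{2} (−1)^j C(2,j)·(9−j)!.
Computing: 362880 − 80640 + 5040 = 287280.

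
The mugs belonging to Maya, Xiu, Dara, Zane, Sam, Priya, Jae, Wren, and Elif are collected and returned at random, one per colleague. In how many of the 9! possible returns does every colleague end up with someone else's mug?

133496

Let Aᵢ be the assignments in which colleague i gets their own mug. We want the size of the complement of A₁∪…∪A_9.
By inclusion–exclusion this is Σ_{j=0}^{9} (−1)^j C(9,j)·(9−j)!.
Computing: 362880 − 362880 + 181440 − 60480 + 15120 − 3024 + 504 − 72 + 9 − 1 = 133496.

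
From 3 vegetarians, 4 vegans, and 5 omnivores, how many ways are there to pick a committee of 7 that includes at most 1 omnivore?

Split by how many omnivores are chosen (0 through 1).
Sum: C(5,0)·C(7,7) + C(5,1)·C(7,6) = 1 + 35 = 36.

36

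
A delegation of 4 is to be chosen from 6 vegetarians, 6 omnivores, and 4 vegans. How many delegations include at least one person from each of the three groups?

With no constraint there are C(16,4) = 1820 possible selections.
Subtract selections that omit an entire group: no vegetarians → C(10,4) = 210; no omnivores → C(10,4) = 210; no vegans → C(12,4) = 495.
Add back selections omitting two groups (i.e. drawn from a single group): C(6,4) + C(6,4) + C(4,4) = 31.
By inclusion–exclusion: 1820 − 915 + 31 = 936.

936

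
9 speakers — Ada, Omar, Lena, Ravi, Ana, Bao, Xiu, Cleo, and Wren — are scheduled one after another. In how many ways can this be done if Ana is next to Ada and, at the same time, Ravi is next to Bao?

20160

Treat {Ana,Ada} as one block (2 orders) and {Ravi,Bao} as another (2 orders).
That leaves 7 units to arrange: 2 × 2 × 7! = 4 × 5040 = 20160.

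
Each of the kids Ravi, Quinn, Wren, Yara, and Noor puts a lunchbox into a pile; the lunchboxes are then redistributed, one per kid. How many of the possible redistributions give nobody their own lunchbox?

Let Aᵢ be the assignments in which kid i gets their own lunchbox. We want the size of the complement of A₁∪…∪A_5.
By inclusion–exclusion this is Σ_{j=0}^{5} (−1)^j C(5,j)·(5−j)!.
Computing: 120 − 120 + 60 − 20 + 5 − 1 = 44.

44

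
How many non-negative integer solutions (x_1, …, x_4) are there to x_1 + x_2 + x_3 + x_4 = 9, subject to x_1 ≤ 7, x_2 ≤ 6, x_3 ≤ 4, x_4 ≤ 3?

Ignoring the caps, the number of non-negative solutions to x_1+…+x_4 = 9 is C(12,3) = 220.
Subtract solutions that violate a single cap (substitute x_i' = x_i − (cap_i+1)): x_1 ≥ 8 gives C(4,3) = 4; x_2 ≥ 7 gives C(5,3) = 10; x_3 ≥ 5 gives C(7,3) = 35; x_4 ≥ 4 gives C(8,3) = 56. Together 105.
Add back pairs where two caps are both exceeded: 0 + 0 + 0 + 0 + 0 + 1 = 1.
By inclusion–exclusion the count is 220 − 105 + 1 = 116.

116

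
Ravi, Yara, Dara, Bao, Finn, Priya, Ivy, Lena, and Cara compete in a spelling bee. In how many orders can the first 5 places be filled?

15120

This is an ordered selection of 5 from 9: P(9,5).
That gives 9 × 8 × 7 × 6 × 5 = 15120.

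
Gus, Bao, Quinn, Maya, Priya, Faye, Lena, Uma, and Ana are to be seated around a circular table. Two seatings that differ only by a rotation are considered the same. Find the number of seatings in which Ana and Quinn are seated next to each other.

10080

Treat {Ana, Quinn} as one unit (2 internal orders) and seat the resulting 8 units around the table: (7)! circular arrangements.
So 2 × (7)! = 2 × 5040 = 10080.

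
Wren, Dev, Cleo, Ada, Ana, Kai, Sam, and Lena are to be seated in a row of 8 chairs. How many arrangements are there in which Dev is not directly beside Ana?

30240

Of the 8! = 40320 arrangements, those with Dev and Ana adjacent number 2 × 7! = 10080 (treat the pair as a block with 2 internal orders).
So 40320 − 10080 = 30240 arrangements keep them apart.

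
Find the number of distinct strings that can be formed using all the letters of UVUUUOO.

105

The 7 letters of UVUUUOO have repeats: O appearing twice and U appearing 4 times.
Dividing 7! = 5040 by 4!·2! = 48 for the repeated letters gives 105.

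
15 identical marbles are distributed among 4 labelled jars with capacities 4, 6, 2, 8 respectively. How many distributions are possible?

45

By stars and bars, unrestricted non-negative solutions to x_1+…+x_4 = 15 number C(15+3,3) = 816.
Subtract solutions that violate a single cap (substitute x_i' = x_i − (cap_i+1)): x_1 ≥ 5 gives C(13,3) = 286; x_2 ≥ 7 gives C(11,3) = 165; x_3 ≥ 3 gives C(15,3) = 455; x_4 ≥ 9 gives C(9,3) = 84. Together 990.
Add back pairs where two caps are both exceeded: 20 + 120 + 4 + 56 + 0 + 20 = 220.
Subtract triples: 1 + 0 + 0 + 0 = 1.
By inclusion–exclusion the count is 816 − 990 + 220 − 1 = 45.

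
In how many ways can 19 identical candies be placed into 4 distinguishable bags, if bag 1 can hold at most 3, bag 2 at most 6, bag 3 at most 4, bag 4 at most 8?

10

By stars and bars, unrestricted non-negative solutions to x_1+…+x_4 = 19 number C(19+3,3) = 1540.
Subtract solutions that violate a single cap (substitute x_i' = x_i − (cap_i+1)): x_1 ≥ 4 gives C(18,3) = 816; x_2 ≥ 7 gives C(15,3) = 455; x_3 ≥ 5 gives C(17,3) = 680; x_4 ≥ 9 gives C(13,3) = 286. Together 2237.
Add back pairs where two caps are both exceeded: 165 + 286 + 84 + 120 + 20 + 56 = 731.
Subtract triples: 20 + 0 + 4 + 0 = 24.
By inclusion–exclusion the count is 1540 − 2237 + 731 − 24 = 10.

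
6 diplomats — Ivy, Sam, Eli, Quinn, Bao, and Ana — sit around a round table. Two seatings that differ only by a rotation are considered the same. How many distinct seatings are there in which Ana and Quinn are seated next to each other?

Glue Ana and Quinn into a block (2 internal orders). Seating 5 units around a circle gives (4)! arrangements.
So 2 × (4)! = 2 × 24 = 48.

48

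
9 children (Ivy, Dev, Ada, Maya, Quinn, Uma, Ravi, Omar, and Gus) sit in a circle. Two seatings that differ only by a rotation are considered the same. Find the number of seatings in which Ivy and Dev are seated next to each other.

10080

Treat {Ivy, Dev} as one unit (2 internal orders) and seat the resulting 8 units around the table: (7)! circular arrangements.
So 2 × (7)! = 2 × 5040 = 10080.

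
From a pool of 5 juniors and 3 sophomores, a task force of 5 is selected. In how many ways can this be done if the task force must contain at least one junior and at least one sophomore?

Total 5-person selections from all 8: C(8,5) = 56.
Subtract selections that omit an entire group: no juniors → C(3,5) = 0; no sophomores → C(5,5) = 1.
Both groups omitted at once is impossible, so 56 − 1 = 55.

55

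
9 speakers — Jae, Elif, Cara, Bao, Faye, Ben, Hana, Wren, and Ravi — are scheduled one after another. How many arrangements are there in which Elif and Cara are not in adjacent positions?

There are 9! = 362880 arrangements in all. If Elif and Cara are adjacent, merging them into one block gives 2·(8)! = 80640 arrangements.
Complementary counting: 362880 − 80640 = 282240.

282240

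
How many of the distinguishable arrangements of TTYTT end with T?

With the last slot taken by T, it remains to arrange the other 4 letters (TYTT).
Those 4 letters have T appearing 3 times, giving (4)!/(3!) = 4.

4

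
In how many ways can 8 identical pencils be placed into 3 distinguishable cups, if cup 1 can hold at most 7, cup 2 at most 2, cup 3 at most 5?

By stars and bars, unrestricted non-negative solutions to x_1+…+x_3 = 8 number C(8+2,2) = 45.
Subtract solutions that violate a single cap (substitute x_i' = x_i − (cap_i+1)): x_1 ≥ 8 gives C(2,2) = 1; x_2 ≥ 3 gives C(7,2) = 21; x_3 ≥ 6 gives C(4,2) = 6. Together 28.
No two caps can be exceeded simultaneously, so the pair terms are all 0.
By inclusion–exclusion the count is 45 − 28 + 0 = 17.

17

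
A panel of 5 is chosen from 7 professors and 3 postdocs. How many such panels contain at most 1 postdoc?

Split by how many postdocs are chosen (0 through 1).
Sum: C(3,0)·C(7,5) + C(3,1)·C(7,4) = 21 + 105 = 126.

126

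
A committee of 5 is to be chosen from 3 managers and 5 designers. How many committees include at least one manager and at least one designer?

55

Total 5-person selections from all 8: C(8,5) = 56.
Selections missing a whole group: no managers → C(5,5) = 1; no designers → C(3,5) = 0.
Both groups omitted at once is impossible, so 56 − 1 = 55.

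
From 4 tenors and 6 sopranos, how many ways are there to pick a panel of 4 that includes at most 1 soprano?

25

Split by how many sopranos are chosen (0 through 1).
Sum: C(6,0)·C(4,4) + C(6,1)·C(4,3) = 1 + 24 = 25.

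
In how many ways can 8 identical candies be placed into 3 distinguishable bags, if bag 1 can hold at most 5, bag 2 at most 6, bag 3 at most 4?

By stars and bars, unrestricted non-negative solutions to x_1+…+x_3 = 8 number C(8+2,2) = 45.
Subtract solutions that violate a single cap (substitute x_i' = x_i − (cap_i+1)): x_1 ≥ 6 gives C(4,2) = 6; x_2 ≥ 7 gives C(3,2) = 3; x_3 ≥ 5 gives C(5,2) = 10. Together 19.
No two caps can be exceeded simultaneously, so the pair terms are all 0.
By inclusion–exclusion the count is 45 − 19 + 0 = 26.

26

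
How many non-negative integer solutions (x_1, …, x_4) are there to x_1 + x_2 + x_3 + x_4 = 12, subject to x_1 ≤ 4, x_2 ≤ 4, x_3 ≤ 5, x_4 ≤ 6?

Without the upper bounds there are C(15,3) = 455 ways to split 12 among 4 variables.
Subtract solutions that violate a single cap (substitute x_i' = x_i − (cap_i+1)): x_1 ≥ 5 gives C(10,3) = 120; x_2 ≥ 5 gives C(10,3) = 120; x_3 ≥ 6 gives C(9,3) = 84; x_4 ≥ 7 gives C(8,3) = 56. Together 380.
Add back pairs where two caps are both exceeded: 10 + 4 + 1 + 4 + 1 + 0 = 20.
By inclusion–exclusion the count is 455 − 380 + 20 = 95.

95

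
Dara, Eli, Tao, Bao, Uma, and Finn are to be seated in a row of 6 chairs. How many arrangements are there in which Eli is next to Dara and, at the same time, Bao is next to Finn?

96

Treat {Eli,Dara} as one block (2 orders) and {Bao,Finn} as another (2 orders).
That leaves 4 units to arrange: 2 × 2 × 4! = 4 × 24 = 96.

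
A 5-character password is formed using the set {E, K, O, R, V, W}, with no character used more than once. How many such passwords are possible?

720

With no repetition, fill the 5 characters in order: 6 choices, then 5, down to 2.
6 × 5 × 4 × 3 × 2 = 720.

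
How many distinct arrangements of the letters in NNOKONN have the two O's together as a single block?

Treat the 2 copies of O as a single block. The multiset to arrange is then {OO, K, N, N, N, N}, 6 items in all.
That gives (6)!/(4!) = 30 arrangements.

30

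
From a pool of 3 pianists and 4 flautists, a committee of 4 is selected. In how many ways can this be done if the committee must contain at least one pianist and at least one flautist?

34

With no constraint there are C(7,4) = 35 possible selections.
Selections missing a whole group: no pianists → C(4,4) = 1; no flautists → C(3,4) = 0.
Both groups omitted at once is impossible, so 35 − 1 = 34.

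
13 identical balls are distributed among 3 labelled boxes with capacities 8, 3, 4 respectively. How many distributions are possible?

6

Without the upper bounds there are C(15,2) = 105 ways to split 13 among 3 boxes.
Subtract solutions that violate a single cap (substitute x_i' = x_i − (cap_i+1)): x_1 ≥ 9 gives C(6,2) = 15; x_2 ≥ 4 gives C(11,2) = 55; x_3 ≥ 5 gives C(10,2) = 45. Together 115.
Add back pairs where two caps are both exceeded: 1 + 0 + 15 = 16.
By inclusion–exclusion the count is 105 − 115 + 16 = 6.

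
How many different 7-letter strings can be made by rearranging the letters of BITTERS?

Letter multiplicities in BITTERS: B×1, E×1, I×1, R×1, S×1, T×2.
The number of distinct arrangements is 7!/(2!) = 5040/2 = 2520.

2520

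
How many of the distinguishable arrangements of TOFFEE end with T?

Fix T in the last position and arrange the remaining 5 letters.
Those 5 letters have E appearing twice and F appearing twice, giving (5)!/(2!·2!) = 30.

30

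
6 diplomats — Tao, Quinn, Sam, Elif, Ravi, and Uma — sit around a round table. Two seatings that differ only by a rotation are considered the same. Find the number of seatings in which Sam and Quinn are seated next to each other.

Treat {Sam, Quinn} as one unit (2 internal orders) and seat the resulting 5 units around the table: (4)! circular arrangements.
So 2 × (4)! = 2 × 24 = 48.

48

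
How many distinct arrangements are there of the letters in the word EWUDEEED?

Letter multiplicities in EWUDEEED: D×2, E×4, U×1, W×1.
So there are 8! / (4!·2!) = 840 distinguishable arrangements.

840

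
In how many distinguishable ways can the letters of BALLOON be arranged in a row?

1260

The 7 letters of BALLOON have repeats: L appearing twice and O appearing twice.
Dividing 7! = 5040 by 2!·2! = 4 for the repeated letters gives 1260.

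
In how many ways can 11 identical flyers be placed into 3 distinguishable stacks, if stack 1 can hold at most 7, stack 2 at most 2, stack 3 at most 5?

Without the upper bounds there are C(13,2) = 78 ways to split 11 among 3 stacks.
Subtract solutions that violate a single cap (substitute x_i' = x_i − (cap_i+1)): x_1 ≥ 8 gives C(5,2) = 10; x_2 ≥ 3 gives C(10,2) = 45; x_3 ≥ 6 gives C(7,2) = 21. Together 76.
Add back pairs where two caps are both exceeded: 1 + 0 + 6 = 7.
By inclusion–exclusion the count is 78 − 76 + 7 = 9.

9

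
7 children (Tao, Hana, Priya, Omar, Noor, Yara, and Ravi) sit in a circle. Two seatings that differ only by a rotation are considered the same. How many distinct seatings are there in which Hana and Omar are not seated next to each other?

All circular seatings of 7 people number (6)! = 720.
Those with Hana next to Omar: fuse the pair into one unit and seat 6 units around a circle — 2·(5)! = 240.
Subtracting, 720 − 240 = 480.

480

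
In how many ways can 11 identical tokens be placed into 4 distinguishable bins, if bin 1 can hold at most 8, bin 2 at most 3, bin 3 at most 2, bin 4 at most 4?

Without the upper bounds there are C(14,3) = 364 ways to split 11 among 4 bins.
Subtract solutions that violate a single cap (substitute x_i' = x_i − (cap_i+1)): x_1 ≥ 9 gives C(5,3) = 10; x_2 ≥ 4 gives C(10,3) = 120; x_3 ≥ 3 gives C(11,3) = 165; x_4 ≥ 5 gives C(9,3) = 84. Together 379.
Add back pairs where two caps are both exceeded: 0 + 0 + 0 + 35 + 10 + 20 = 65.
By inclusion–exclusion the count is 364 − 379 + 65 = 50.

50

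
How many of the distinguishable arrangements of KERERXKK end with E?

Fix E in the last position and arrange the remaining 7 letters.
Those 7 letters have K appearing 3 times and R appearing twice, giving (7)!/(3!·2!) = 420.

420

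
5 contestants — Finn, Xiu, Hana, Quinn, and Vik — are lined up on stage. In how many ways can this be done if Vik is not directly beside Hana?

72

Of the 5! = 120 arrangements, those with Vik and Hana adjacent number 2 × 4! = 48 (treat the pair as a block with 2 internal orders).
So 120 − 48 = 72 arrangements keep them apart.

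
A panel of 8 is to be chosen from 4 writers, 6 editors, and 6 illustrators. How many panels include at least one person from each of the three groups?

Total 8-person selections from all 16: C(16,8) = 12870.
Subtract selections that omit an entire group: no writers → C(12,8) = 495; no editors → C(10,8) = 45; no illustrators → C(10,8) = 45.
Add back selections omitting two groups (i.e. drawn from a single group): C(4,8) + C(6,8) + C(6,8) = 0.
By inclusion–exclusion: 12870 − 585 + 0 = 12285.

12285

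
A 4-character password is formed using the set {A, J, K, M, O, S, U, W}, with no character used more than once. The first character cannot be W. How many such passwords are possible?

1470

The first character has 8−1 = 7 choices (anything except W).
The remaining 3 characters are filled from the other 7 symbols without repetition: 7 × 6 × 5 = 210.
Total: 7 × 210 = 1470.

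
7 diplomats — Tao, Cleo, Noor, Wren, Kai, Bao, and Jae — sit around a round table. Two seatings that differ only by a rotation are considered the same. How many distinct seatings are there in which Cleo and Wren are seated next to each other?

Glue Cleo and Wren into a block (2 internal orders). Seating 6 units around a circle gives (5)! arrangements.
So 2 × (5)! = 2 × 120 = 240.

240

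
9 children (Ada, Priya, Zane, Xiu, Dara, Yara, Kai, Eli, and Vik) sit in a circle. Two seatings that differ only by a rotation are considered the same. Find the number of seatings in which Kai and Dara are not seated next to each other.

All circular seatings of 9 people number (8)! = 40320.
Seatings with Kai beside Dara: treat them as a block with 2 internal orders, giving 2 × (7)! = 10080.
Subtracting, 40320 − 10080 = 30240.

30240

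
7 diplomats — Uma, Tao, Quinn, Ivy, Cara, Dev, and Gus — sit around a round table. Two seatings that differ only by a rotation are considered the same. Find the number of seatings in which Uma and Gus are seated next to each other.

Glue Uma and Gus into a block (2 internal orders). Seating 6 units around a circle gives (5)! arrangements.
So 2 × (5)! = 2 × 120 = 240.

240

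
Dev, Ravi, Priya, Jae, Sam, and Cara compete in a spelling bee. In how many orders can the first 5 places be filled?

There are 6 choices for 1st place, 5 for 2nd, and so on down to 2 for position 5.
That gives 6 × 5 × 4 × 3 × 2 = 720.

720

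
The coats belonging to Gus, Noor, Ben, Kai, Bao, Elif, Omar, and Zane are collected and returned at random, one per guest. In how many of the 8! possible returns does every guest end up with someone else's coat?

This is the derangement count D_8: permutations of 8 items with no fixed point.
By inclusion–exclusion this is Σ_{j=0}^{8} (−1)^j C(8,j)·(8−j)!.
Computing: 40320 − 40320 + 20160 − 6720 + 1680 − 336 + 56 − 8 + 1 = 14833.

14833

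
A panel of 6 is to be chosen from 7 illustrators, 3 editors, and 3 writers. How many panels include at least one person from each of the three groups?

Unrestricted: C(13,6) = 1716 ways to pick any 6 of the 13.
Selections missing a whole group: no illustrators → C(6,6) = 1; no editors → C(10,6) = 210; no writers → C(10,6) = 210.
Add back selections omitting two groups (i.e. drawn from a single group): C(7,6) + C(3,6) + C(3,6) = 7.
By inclusion–exclusion: 1716 − 421 + 7 = 1302.

1302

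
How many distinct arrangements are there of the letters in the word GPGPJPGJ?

560

GPGPJPGJ has 8 letters with G appearing 3 times, J appearing twice, and P appearing 3 times.
So there are 8! / (3!·3!·2!) = 560 distinguishable arrangements.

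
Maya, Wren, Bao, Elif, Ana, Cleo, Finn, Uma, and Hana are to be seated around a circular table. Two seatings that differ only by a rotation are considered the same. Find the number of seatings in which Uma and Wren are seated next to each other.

10080

Treat {Uma, Wren} as one unit (2 internal orders) and seat the resulting 8 units around the table: (7)! circular arrangements.
So 2 × (7)! = 2 × 5040 = 10080.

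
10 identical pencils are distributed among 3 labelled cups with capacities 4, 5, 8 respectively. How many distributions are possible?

27

By stars and bars, unrestricted non-negative solutions to x_1+…+x_3 = 10 number C(10+2,2) = 66.
Subtract solutions that violate a single cap (substitute x_i' = x_i − (cap_i+1)): x_1 ≥ 5 gives C(7,2) = 21; x_2 ≥ 6 gives C(6,2) = 15; x_3 ≥ 9 gives C(3,2) = 3. Together 39.
No two caps can be exceeded simultaneously, so the pair terms are all 0.
By inclusion–exclusion the count is 66 − 39 + 0 = 27.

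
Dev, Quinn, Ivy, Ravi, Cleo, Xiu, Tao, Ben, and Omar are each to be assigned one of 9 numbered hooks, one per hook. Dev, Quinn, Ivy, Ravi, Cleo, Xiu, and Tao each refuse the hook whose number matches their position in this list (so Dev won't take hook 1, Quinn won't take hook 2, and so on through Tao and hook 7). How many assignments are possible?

Let Aᵢ (for 1 ≤ i ≤ 7) be the placements that put person i in their forbidden hook. Any j of these fix j positions, leaving (9−j)! ways to fill the rest, and there are C(7,j) ways to pick which j.
By inclusion–exclusion, the number of valid placements is Σ_{j=0}^{7} (−1)^j C(7,j)·(9−j)!.
Computing: 362880 − 282240 + 105840 − 25200 + 4200 − 504 + 42 − 2 = 165016.

165016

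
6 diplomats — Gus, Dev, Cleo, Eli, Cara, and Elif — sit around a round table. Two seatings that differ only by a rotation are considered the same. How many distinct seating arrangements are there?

Fix one person's seat to break rotational symmetry; the remaining 5 people can be arranged in (5)! = 120 ways.

120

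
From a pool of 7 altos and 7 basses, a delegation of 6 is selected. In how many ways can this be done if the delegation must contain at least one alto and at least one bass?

2989

With no constraint there are C(14,6) = 3003 possible selections.
Selections missing a whole group: no altos → C(7,6) = 7; no basses → C(7,6) = 7.
Both groups omitted at once is impossible, so 3003 − 14 = 2989.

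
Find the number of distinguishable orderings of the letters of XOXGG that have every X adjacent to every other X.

12

Treat the 2 copies of X as a single block. The multiset to arrange is then {XX, G, G, O}, 4 items in all.
That gives (4)!/(2!) = 12 arrangements.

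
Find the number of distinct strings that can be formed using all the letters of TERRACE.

1260

Letter multiplicities in TERRACE: A×1, C×1, E×2, R×2, T×1.
Dividing 7! = 5040 by 2!·2! = 4 for the repeated letters gives 1260.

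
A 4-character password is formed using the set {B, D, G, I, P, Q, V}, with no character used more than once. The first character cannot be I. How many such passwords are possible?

720

The first character has 7−1 = 6 choices (anything except I).
The remaining 3 characters are filled from the other 6 symbols without repetition: 6 × 5 × 4 = 120.
Total: 6 × 120 = 720.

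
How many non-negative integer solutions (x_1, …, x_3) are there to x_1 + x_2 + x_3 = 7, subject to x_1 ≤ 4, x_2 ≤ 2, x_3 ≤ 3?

By stars and bars, unrestricted non-negative solutions to x_1+…+x_3 = 7 number C(7+2,2) = 36.
Subtract solutions that violate a single cap (substitute x_i' = x_i − (cap_i+1)): x_1 ≥ 5 gives C(4,2) = 6; x_2 ≥ 3 gives C(6,2) = 15; x_3 ≥ 4 gives C(5,2) = 10. Together 31.
Add back pairs where two caps are both exceeded: 0 + 0 + 1 = 1.
By inclusion–exclusion the count is 36 − 31 + 1 = 6.

6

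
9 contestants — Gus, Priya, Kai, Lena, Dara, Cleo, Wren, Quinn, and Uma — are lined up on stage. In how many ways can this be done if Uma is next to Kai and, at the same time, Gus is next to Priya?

20160

Treat {Uma,Kai} as one block (2 orders) and {Gus,Priya} as another (2 orders).
That leaves 7 units to arrange: 2 × 2 × 7! = 4 × 5040 = 20160.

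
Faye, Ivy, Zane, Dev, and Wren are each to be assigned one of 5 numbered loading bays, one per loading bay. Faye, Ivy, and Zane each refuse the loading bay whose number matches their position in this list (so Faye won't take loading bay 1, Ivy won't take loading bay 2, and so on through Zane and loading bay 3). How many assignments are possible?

Let Aᵢ (for i ∈ {1, 2, 3}) be the placements that put person i in their forbidden loading bay. Any j of these fix j positions, leaving (5−j)! ways to fill the rest, and there are C(3,j) ways to pick which j.
By inclusion–exclusion, the number of valid placements is Σ_{j=0}^{3} (−1)^j C(3,j)·(5−j)!.
Computing: 120 − 72 + 18 − 2 = 64.

64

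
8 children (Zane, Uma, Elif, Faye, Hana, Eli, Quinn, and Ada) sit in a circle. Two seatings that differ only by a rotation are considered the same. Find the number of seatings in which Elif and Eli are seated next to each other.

1440

Glue Elif and Eli into a block (2 internal orders). Seating 7 units around a circle gives (6)! arrangements.
So 2 × (6)! = 2 × 720 = 1440.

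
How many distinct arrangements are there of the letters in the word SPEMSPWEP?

15120

SPEMSPWEP has 9 letters with E appearing twice, P appearing 3 times, and S appearing twice.
So there are 9! / (3!·2!·2!) = 15120 distinguishable arrangements.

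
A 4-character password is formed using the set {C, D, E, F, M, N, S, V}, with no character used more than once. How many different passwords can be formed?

1680

With no repetition, fill the 4 characters in order: 8 choices, then 7, down to 5.
That product is 8 × 7 × 6 × 5 = 1680.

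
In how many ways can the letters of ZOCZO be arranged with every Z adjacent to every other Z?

Treat the 2 copies of Z as a single block. The multiset to arrange is then {ZZ, C, O, O}, 4 items in all.
That gives (4)!/(2!) = 12 arrangements.

12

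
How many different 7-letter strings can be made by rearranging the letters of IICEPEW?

IICEPEW has 7 letters with E appearing twice and I appearing twice.
Dividing 7! = 5040 by 2!·2! = 4 for the repeated letters gives 1260.

1260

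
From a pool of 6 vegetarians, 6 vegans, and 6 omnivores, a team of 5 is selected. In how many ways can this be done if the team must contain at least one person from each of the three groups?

6210

Unrestricted: C(18,5) = 8568 ways to pick any 5 of the 18.
Selections missing a whole group: no vegetarians → C(12,5) = 792; no vegans → C(12,5) = 792; no omnivores → C(12,5) = 792.
Add back selections omitting two groups (i.e. drawn from a single group): C(6,5) + C(6,5) + C(6,5) = 18.
By inclusion–exclusion: 8568 − 2376 + 18 = 6210.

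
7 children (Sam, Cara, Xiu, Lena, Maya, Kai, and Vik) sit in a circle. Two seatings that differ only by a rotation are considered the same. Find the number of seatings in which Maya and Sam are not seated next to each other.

Without the restriction there are (6)! = 720 seatings.
Those with Maya next to Sam: fuse the pair into one unit and seat 6 units around a circle — 2·(5)! = 240.
Subtracting, 720 − 240 = 480.

480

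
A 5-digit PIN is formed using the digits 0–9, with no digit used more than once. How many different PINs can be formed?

With no repetition, fill the 5 digits in order: 10 choices, then 9, down to 6.
10 × 9 × 8 × 7 × 6 = 30240.

30240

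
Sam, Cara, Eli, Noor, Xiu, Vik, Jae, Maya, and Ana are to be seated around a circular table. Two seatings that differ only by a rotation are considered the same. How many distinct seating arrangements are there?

Fix one person's seat to break rotational symmetry; the remaining 8 people can be arranged in (8)! = 40320 ways.

40320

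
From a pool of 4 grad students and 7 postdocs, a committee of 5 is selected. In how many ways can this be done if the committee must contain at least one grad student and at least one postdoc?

With no constraint there are C(11,5) = 462 possible selections.
Selections missing a whole group: no grad students → C(7,5) = 21; no postdocs → C(4,5) = 0.
Both groups omitted at once is impossible, so 462 − 21 = 441.

441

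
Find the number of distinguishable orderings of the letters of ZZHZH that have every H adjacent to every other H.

Treat the 2 copies of H as a single block. The multiset to arrange is then {HH, Z, Z, Z}, 4 items in all.
That gives (4)!/(3!) = 4 arrangements.

4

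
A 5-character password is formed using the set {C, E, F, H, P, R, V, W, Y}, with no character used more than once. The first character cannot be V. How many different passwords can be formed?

13440

The first character has 9−1 = 8 choices (anything except V).
The remaining 4 characters are filled from the other 8 symbols without repetition: 8 × 7 × 6 × 5 = 1680.
Total: 8 × 1680 = 13440.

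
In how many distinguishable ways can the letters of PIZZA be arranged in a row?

60

Letter multiplicities in PIZZA: A×1, I×1, P×1, Z×2.
So there are 5! / (2!) = 60 distinguishable arrangements.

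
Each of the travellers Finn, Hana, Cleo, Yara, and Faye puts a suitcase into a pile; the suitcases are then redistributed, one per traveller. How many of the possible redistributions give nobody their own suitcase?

44

Let Aᵢ be the assignments in which traveller i gets their own suitcase. We want the size of the complement of A₁∪…∪A_5.
By inclusion–exclusion this is Σ_{j=0}^{5} (−1)^j C(5,j)·(5−j)!.
Computing: 120 − 120 + 60 − 20 + 5 − 1 = 44.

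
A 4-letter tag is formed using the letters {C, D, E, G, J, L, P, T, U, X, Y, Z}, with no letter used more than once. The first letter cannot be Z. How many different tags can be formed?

The first letter has 12−1 = 11 choices (anything except Z).
The remaining 3 letters are filled from the other 11 symbols without repetition: 11 × 10 × 9 = 990.
Total: 11 × 990 = 10890.

10890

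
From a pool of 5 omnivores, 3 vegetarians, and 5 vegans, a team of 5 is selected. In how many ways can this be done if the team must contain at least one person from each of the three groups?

With no constraint there are C(13,5) = 1287 possible selections.
Subtract selections that omit an entire group: no omnivores → C(8,5) = 56; no vegetarians → C(10,5) = 252; no vegans → C(8,5) = 56.
Add back selections omitting two groups (i.e. drawn from a single group): C(5,5) + C(3,5) + C(5,5) = 2.
By inclusion–exclusion: 1287 − 364 + 2 = 925.

925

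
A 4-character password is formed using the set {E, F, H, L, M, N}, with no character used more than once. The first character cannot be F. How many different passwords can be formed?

300

The first character has 6−1 = 5 choices (anything except F).
The remaining 3 characters are filled from the other 5 symbols without repetition: 5 × 4 × 3 = 60.
Total: 5 × 60 = 300.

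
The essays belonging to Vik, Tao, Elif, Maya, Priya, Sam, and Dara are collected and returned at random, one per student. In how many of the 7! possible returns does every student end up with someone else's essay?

This is the derangement count D_7: permutations of 7 items with no fixed point.
By inclusion–exclusion this is Σ_{j=0}^{7} (−1)^j C(7,j)·(7−j)!.
Computing: 5040 − 5040 + 2520 − 840 + 210 − 42 + 7 − 1 = 1854.

1854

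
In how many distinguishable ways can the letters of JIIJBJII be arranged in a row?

Letter multiplicities in JIIJBJII: B×1, I×4, J×3.
So there are 8! / (4!·3!) = 280 distinguishable arrangements.

280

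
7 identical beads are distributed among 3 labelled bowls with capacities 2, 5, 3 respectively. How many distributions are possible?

9

Without the upper bounds there are C(9,2) = 36 ways to split 7 among 3 bowls.
Subtract solutions that violate a single cap (substitute x_i' = x_i − (cap_i+1)): x_1 ≥ 3 gives C(6,2) = 15; x_2 ≥ 6 gives C(3,2) = 3; x_3 ≥ 4 gives C(5,2) = 10. Together 28.
Add back pairs where two caps are both exceeded: 0 + 1 + 0 = 1.
By inclusion–exclusion the count is 36 − 28 + 1 = 9.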